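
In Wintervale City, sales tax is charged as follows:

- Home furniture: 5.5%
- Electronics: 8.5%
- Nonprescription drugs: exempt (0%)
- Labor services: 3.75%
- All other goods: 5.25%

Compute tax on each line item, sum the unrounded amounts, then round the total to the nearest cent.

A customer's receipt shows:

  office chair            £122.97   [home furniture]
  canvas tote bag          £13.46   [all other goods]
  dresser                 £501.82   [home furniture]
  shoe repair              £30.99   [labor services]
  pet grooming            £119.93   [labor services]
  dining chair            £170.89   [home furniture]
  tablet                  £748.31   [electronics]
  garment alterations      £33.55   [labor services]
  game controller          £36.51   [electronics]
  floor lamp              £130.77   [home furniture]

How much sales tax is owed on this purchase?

£125.29

Office chair £122.97: home furniture → 5.5% → £6.76335
Canvas tote bag £13.46: all other goods → 5.25% → £0.70665
Dresser £501.82: home furniture → 5.5% → £27.6001
Shoe repair £30.99: labor services → 3.75% → £1.162125
Pet grooming £119.93: labor services → 3.75% → £4.497375
Dining chair £170.89: home furniture → 5.5% → £9.39895
Tablet £748.31: electronics → 8.5% → £63.60635
Garment alterations £33.55: labor services → 3.75% → £1.258125
Game controller £36.51: electronics → 8.5% → £3.10335
Floor lamp £130.77: home furniture → 5.5% → £7.19235
Unrounded tax sum = £125.288725 → £125.29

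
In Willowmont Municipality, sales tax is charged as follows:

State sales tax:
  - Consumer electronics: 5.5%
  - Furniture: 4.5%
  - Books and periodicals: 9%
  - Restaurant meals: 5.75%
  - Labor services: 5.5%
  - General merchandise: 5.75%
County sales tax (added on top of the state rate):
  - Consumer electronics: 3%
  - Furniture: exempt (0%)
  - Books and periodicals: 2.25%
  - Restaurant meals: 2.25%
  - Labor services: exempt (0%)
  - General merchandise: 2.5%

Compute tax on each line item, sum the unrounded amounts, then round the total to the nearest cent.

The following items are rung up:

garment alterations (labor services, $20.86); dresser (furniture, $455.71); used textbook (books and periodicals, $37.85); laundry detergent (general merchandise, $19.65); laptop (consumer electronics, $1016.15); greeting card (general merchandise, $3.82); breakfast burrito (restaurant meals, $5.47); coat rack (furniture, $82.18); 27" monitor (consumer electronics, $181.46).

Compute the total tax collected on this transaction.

$133.78

Garment alterations $20.86: labor services → 5.5% + 0% county = 5.5% → $1.1473
Dresser $455.71: furniture → 4.5% + 0% county = 4.5% → $20.50695
Used textbook $37.85: books and periodicals → 9% + 2.25% county = 11.25% → $4.258125
Laundry detergent $19.65: general merchandise → 5.75% + 2.5% county = 8.25% → $1.621125
Laptop $1016.15: consumer electronics → 5.5% + 3% county = 8.5% → $86.37275
Greeting card $3.82: general merchandise → 5.75% + 2.5% county = 8.25% → $0.31515
Breakfast burrito $5.47: restaurant meals → 5.75% + 2.25% county = 8% → $0.4376
Coat rack $82.18: furniture → 4.5% + 0% county = 4.5% → $3.6981
27" monitor $181.46: consumer electronics → 5.5% + 3% county = 8.5% → $15.4241
Unrounded tax sum = $133.7812 → $133.78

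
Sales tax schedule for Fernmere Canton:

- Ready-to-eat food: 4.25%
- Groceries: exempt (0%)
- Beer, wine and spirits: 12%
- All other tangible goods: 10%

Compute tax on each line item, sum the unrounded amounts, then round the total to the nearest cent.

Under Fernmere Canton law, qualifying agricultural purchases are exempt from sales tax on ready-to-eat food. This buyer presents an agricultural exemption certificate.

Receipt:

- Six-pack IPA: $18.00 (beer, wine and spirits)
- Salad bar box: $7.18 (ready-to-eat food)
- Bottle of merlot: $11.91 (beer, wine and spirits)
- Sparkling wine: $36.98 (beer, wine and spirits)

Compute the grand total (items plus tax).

$82.10

Six-pack IPA $18.00: beer, wine and spirits → 12% → $2.16
Salad bar box $7.18: ready-to-eat food, buyer-exempt → 0% → $0.00
Bottle of merlot $11.91: beer, wine and spirits → 12% → $1.4292
Sparkling wine $36.98: beer, wine and spirits → 12% → $4.4376
Subtotal = $74.07; unrounded tax = $8.0268 → $8.03; total due = $82.10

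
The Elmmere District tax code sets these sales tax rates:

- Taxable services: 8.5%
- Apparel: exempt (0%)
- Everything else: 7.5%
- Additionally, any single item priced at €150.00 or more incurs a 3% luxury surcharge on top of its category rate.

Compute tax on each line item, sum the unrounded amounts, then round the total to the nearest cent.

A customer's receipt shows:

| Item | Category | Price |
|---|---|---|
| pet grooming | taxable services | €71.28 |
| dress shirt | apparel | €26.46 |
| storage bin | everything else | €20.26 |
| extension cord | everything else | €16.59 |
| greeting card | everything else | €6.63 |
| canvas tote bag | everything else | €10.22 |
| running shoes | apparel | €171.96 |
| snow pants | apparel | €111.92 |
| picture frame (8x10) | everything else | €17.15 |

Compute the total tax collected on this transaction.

Pet grooming €71.28: taxable services → 8.5% → €6.0588
Dress shirt €26.46: apparel → 0% → €0.00
Storage bin €20.26: everything else → 7.5% → €1.5195
Extension cord €16.59: everything else → 7.5% → €1.24425
Greeting card €6.63: everything else → 7.5% → €0.49725
Canvas tote bag €10.22: everything else → 7.5% → €0.7665
Running shoes €171.96: apparel → 0% + 3% surcharge = 3% → €5.1588
Snow pants €111.92: apparel → 0% → €0.00
Picture frame (8x10) €17.15: everything else → 7.5% → €1.28625
Unrounded tax sum = €16.53135 → €16.53

€16.53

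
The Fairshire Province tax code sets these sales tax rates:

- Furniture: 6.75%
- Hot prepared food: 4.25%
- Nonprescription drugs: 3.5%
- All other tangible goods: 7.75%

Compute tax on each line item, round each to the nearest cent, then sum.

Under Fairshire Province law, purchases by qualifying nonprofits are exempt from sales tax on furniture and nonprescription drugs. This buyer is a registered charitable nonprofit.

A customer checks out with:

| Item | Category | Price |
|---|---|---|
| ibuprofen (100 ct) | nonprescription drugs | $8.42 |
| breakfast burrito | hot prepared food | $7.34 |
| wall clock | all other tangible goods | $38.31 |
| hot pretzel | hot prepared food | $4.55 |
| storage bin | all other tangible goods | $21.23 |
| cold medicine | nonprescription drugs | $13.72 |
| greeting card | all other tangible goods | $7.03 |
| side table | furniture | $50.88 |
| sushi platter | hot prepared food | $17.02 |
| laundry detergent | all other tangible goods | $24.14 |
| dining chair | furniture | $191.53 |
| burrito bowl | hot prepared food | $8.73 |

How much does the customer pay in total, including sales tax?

Ibuprofen (100 ct) $8.42: nonprescription drugs, buyer-exempt → 0% → $0.00
Breakfast burrito $7.34: hot prepared food → 4.25% → $0.31
Wall clock $38.31: all other tangible goods → 7.75% → $2.97
Hot pretzel $4.55: hot prepared food → 4.25% → $0.19
Storage bin $21.23: all other tangible goods → 7.75% → $1.65
Cold medicine $13.72: nonprescription drugs, buyer-exempt → 0% → $0.00
Greeting card $7.03: all other tangible goods → 7.75% → $0.54
Side table $50.88: furniture, buyer-exempt → 0% → $0.00
Sushi platter $17.02: hot prepared food → 4.25% → $0.72
Laundry detergent $24.14: all other tangible goods → 7.75% → $1.87
Dining chair $191.53: furniture, buyer-exempt → 0% → $0.00
Burrito bowl $8.73: hot prepared food → 4.25% → $0.37
Subtotal = $392.90; tax = $8.62; total due = $401.52

$401.52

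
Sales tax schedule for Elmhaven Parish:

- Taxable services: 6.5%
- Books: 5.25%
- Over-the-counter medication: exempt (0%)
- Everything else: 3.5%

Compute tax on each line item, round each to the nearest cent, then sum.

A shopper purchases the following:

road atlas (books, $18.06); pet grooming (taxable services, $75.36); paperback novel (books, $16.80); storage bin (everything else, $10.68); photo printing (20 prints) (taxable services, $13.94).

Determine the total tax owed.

Road atlas $18.06: books → 5.25% → $0.95
Pet grooming $75.36: taxable services → 6.5% → $4.90
Paperback novel $16.80: books → 5.25% → $0.88
Storage bin $10.68: everything else → 3.5% → $0.37
Photo printing (20 prints) $13.94: taxable services → 6.5% → $0.91
Total tax = $0.95 + $4.90 + $0.88 + $0.37 + $0.91 = $8.01

$8.01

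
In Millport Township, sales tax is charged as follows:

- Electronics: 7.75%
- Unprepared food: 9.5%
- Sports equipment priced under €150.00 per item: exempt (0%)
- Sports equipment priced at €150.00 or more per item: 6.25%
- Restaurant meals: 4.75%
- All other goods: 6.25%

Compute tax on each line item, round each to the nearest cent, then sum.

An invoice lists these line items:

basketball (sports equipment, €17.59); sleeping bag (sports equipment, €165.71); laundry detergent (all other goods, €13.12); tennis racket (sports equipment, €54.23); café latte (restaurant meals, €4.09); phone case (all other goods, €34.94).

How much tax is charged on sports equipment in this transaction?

€10.36

Basketball €17.59: sports equipment, under €150.00 → 0% → €0.00
Sleeping bag €165.71: sports equipment, €150.00 or more → 6.25% → €10.36
Tennis racket €54.23: sports equipment, under €150.00 → 0% → €0.00
Tax on sports equipment = €0.00 + €10.36 + €0.00 = €10.36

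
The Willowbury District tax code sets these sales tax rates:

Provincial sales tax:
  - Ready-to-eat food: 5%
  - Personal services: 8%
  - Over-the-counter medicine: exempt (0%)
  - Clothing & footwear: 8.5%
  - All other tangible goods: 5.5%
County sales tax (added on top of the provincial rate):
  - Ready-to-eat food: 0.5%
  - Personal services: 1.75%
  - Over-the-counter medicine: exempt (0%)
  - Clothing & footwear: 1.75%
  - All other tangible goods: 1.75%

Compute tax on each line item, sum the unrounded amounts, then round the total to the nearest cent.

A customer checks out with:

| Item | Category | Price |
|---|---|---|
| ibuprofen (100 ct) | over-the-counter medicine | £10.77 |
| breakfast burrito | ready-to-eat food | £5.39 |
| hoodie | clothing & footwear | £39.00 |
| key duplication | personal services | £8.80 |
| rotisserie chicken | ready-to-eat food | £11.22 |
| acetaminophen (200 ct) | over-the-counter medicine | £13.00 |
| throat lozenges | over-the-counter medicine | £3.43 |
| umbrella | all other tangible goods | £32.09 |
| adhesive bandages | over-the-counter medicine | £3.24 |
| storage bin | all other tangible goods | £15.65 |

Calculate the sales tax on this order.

£9.23

Ibuprofen (100 ct) £10.77: over-the-counter medicine → 0% + 0% county = 0% → £0.00
Breakfast burrito £5.39: ready-to-eat food → 5% + 0.5% county = 5.5% → £0.29645
Hoodie £39.00: clothing & footwear → 8.5% + 1.75% county = 10.25% → £3.9975
Key duplication £8.80: personal services → 8% + 1.75% county = 9.75% → £0.858
Rotisserie chicken £11.22: ready-to-eat food → 5% + 0.5% county = 5.5% → £0.6171
Acetaminophen (200 ct) £13.00: over-the-counter medicine → 0% + 0% county = 0% → £0.00
Throat lozenges £3.43: over-the-counter medicine → 0% + 0% county = 0% → £0.00
Umbrella £32.09: all other tangible goods → 5.5% + 1.75% county = 7.25% → £2.326525
Adhesive bandages £3.24: over-the-counter medicine → 0% + 0% county = 0% → £0.00
Storage bin £15.65: all other tangible goods → 5.5% + 1.75% county = 7.25% → £1.134625
Unrounded tax sum = £9.2302 → £9.23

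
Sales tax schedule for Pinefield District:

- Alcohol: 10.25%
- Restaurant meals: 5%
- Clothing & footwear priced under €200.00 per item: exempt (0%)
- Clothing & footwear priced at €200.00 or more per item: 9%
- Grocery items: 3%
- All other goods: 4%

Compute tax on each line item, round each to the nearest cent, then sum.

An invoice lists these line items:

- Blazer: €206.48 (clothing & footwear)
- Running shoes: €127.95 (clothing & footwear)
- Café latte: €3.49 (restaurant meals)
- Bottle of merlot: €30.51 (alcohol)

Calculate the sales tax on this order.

€21.88

Blazer €206.48: clothing & footwear, €200.00 or more → 9% → €18.58
Running shoes €127.95: clothing & footwear, under €200.00 → 0% → €0.00
Café latte €3.49: restaurant meals → 5% → €0.17
Bottle of merlot €30.51: alcohol → 10.25% → €3.13
Total tax = €18.58 + €0.17 + €3.13 = €21.88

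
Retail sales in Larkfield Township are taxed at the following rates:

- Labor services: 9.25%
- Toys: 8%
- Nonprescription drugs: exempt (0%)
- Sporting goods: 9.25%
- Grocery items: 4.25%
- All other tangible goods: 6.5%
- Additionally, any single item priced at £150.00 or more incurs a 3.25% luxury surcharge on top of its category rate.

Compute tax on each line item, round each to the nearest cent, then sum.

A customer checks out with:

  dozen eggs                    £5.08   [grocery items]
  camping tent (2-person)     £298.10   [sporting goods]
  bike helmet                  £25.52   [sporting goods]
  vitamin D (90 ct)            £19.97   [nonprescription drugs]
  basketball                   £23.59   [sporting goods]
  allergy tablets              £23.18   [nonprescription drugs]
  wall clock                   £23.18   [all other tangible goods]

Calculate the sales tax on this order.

£43.53

Dozen eggs £5.08: grocery items → 4.25% → £0.22
Camping tent (2-person) £298.10: sporting goods → 9.25% + 3.25% surcharge = 12.5% → £37.26
Bike helmet £25.52: sporting goods → 9.25% → £2.36
Vitamin D (90 ct) £19.97: nonprescription drugs → 0% → £0.00
Basketball £23.59: sporting goods → 9.25% → £2.18
Allergy tablets £23.18: nonprescription drugs → 0% → £0.00
Wall clock £23.18: all other tangible goods → 6.5% → £1.51
Total tax = £0.22 + £37.26 + £2.36 + £2.18 + £1.51 = £43.53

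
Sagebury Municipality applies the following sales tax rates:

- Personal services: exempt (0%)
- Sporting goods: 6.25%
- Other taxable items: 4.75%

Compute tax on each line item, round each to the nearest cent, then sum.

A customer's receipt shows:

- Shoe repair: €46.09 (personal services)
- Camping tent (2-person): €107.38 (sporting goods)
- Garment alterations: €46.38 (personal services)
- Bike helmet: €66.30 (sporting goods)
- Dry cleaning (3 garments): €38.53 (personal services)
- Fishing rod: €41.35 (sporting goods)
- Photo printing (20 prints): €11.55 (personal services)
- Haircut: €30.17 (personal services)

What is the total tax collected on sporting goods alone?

Camping tent (2-person) €107.38: sporting goods → 6.25% → €6.71
Bike helmet €66.30: sporting goods → 6.25% → €4.14
Fishing rod €41.35: sporting goods → 6.25% → €2.58
Tax on sporting goods = €6.71 + €4.14 + €2.58 = €13.43

€13.43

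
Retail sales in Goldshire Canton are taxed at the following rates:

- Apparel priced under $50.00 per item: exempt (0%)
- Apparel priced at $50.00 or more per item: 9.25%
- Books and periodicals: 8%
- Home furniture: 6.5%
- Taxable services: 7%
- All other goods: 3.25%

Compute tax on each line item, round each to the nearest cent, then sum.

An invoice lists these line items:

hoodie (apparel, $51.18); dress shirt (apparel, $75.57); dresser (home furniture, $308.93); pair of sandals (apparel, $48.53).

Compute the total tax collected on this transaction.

$31.80

Hoodie $51.18: apparel, $50.00 or more → 9.25% → $4.73
Dress shirt $75.57: apparel, $50.00 or more → 9.25% → $6.99
Dresser $308.93: home furniture → 6.5% → $20.08
Pair of sandals $48.53: apparel, under $50.00 → 0% → $0.00
Total tax = $4.73 + $6.99 + $20.08 = $31.80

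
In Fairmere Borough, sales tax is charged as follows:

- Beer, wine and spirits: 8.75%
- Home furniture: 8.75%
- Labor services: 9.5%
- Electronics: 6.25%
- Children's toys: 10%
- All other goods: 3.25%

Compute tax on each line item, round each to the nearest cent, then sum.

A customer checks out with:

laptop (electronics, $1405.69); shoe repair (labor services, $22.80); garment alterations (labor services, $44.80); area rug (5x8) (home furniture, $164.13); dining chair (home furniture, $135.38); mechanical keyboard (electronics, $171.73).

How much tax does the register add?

$131.23

Laptop $1405.69: electronics → 6.25% → $87.86
Shoe repair $22.80: labor services → 9.5% → $2.17
Garment alterations $44.80: labor services → 9.5% → $4.26
Area rug (5x8) $164.13: home furniture → 8.75% → $14.36
Dining chair $135.38: home furniture → 8.75% → $11.85
Mechanical keyboard $171.73: electronics → 6.25% → $10.73
Total tax = $87.86 + $2.17 + $4.26 + $14.36 + $11.85 + $10.73 = $131.23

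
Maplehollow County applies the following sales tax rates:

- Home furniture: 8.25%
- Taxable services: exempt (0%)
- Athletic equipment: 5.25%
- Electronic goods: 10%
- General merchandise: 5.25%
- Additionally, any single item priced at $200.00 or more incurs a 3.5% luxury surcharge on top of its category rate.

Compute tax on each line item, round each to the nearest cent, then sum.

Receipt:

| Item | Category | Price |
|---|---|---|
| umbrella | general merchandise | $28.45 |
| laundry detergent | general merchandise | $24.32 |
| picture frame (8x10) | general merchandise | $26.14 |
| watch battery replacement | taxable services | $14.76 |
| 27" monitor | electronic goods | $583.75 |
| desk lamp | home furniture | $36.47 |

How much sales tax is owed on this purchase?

$85.96

Umbrella $28.45: general merchandise → 5.25% → $1.49
Laundry detergent $24.32: general merchandise → 5.25% → $1.28
Picture frame (8x10) $26.14: general merchandise → 5.25% → $1.37
Watch battery replacement $14.76: taxable services → 0% → $0.00
27" monitor $583.75: electronic goods → 10% + 3.5% surcharge = 13.5% → $78.81
Desk lamp $36.47: home furniture → 8.25% → $3.01
Total tax = $1.49 + $1.28 + $1.37 + $78.81 + $3.01 = $85.96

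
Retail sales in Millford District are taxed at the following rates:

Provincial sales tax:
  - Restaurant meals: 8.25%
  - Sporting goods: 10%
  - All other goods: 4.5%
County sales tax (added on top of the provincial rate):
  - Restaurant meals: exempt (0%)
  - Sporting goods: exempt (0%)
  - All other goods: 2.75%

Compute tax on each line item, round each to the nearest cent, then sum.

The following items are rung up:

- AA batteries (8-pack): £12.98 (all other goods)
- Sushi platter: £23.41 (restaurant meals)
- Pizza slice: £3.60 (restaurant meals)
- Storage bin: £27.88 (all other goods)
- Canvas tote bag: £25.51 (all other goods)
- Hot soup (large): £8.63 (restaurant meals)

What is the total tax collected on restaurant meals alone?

Sushi platter £23.41: restaurant meals → 8.25% + 0% county = 8.25% → £1.93
Pizza slice £3.60: restaurant meals → 8.25% + 0% county = 8.25% → £0.30
Hot soup (large) £8.63: restaurant meals → 8.25% + 0% county = 8.25% → £0.71
Tax on restaurant meals = £1.93 + £0.30 + £0.71 = £2.94

£2.94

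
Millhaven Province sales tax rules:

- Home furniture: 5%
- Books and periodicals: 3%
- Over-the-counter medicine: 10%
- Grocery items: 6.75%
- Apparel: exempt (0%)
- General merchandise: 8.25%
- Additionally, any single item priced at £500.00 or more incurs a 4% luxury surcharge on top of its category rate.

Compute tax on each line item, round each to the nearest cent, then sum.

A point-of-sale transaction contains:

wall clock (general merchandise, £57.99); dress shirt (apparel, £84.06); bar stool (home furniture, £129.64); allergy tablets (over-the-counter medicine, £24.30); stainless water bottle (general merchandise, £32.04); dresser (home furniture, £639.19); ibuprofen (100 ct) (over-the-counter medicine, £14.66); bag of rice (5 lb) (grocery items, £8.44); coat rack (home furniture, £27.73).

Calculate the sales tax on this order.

Wall clock £57.99: general merchandise → 8.25% → £4.78
Dress shirt £84.06: apparel → 0% → £0.00
Bar stool £129.64: home furniture → 5% → £6.48
Allergy tablets £24.30: over-the-counter medicine → 10% → £2.43
Stainless water bottle £32.04: general merchandise → 8.25% → £2.64
Dresser £639.19: home furniture → 5% + 4% surcharge = 9% → £57.53
Ibuprofen (100 ct) £14.66: over-the-counter medicine → 10% → £1.47
Bag of rice (5 lb) £8.44: grocery items → 6.75% → £0.57
Coat rack £27.73: home furniture → 5% → £1.39
Total tax = £4.78 + £6.48 + £2.43 + £2.64 + £57.53 + £1.47 + £0.57 + £1.39 = £77.29

£77.29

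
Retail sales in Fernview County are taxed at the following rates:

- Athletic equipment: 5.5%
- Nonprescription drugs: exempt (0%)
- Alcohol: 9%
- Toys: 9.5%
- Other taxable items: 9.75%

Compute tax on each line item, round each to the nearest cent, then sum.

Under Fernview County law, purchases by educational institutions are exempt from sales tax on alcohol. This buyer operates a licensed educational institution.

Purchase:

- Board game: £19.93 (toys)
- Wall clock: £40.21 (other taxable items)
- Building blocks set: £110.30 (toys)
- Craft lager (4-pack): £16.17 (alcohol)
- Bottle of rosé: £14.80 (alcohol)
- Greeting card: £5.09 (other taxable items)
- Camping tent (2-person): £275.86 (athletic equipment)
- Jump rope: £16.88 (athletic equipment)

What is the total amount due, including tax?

Board game £19.93: toys → 9.5% → £1.89
Wall clock £40.21: other taxable items → 9.75% → £3.92
Building blocks set £110.30: toys → 9.5% → £10.48
Craft lager (4-pack) £16.17: alcohol, buyer-exempt → 0% → £0.00
Bottle of rosé £14.80: alcohol, buyer-exempt → 0% → £0.00
Greeting card £5.09: other taxable items → 9.75% → £0.50
Camping tent (2-person) £275.86: athletic equipment → 5.5% → £15.17
Jump rope £16.88: athletic equipment → 5.5% → £0.93
Subtotal = £499.24; tax = £32.89; total due = £532.13

£532.13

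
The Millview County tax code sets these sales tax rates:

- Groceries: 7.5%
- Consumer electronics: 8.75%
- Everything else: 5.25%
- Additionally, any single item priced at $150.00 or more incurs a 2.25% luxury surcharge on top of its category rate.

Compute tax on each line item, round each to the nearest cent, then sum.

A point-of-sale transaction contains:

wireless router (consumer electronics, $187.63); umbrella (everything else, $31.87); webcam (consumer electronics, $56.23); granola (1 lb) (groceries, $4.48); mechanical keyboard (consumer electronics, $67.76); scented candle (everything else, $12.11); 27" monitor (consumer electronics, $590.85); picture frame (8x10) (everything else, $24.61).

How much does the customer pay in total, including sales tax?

Wireless router $187.63: consumer electronics → 8.75% + 2.25% surcharge = 11% → $20.64
Umbrella $31.87: everything else → 5.25% → $1.67
Webcam $56.23: consumer electronics → 8.75% → $4.92
Granola (1 lb) $4.48: groceries → 7.5% → $0.34
Mechanical keyboard $67.76: consumer electronics → 8.75% → $5.93
Scented candle $12.11: everything else → 5.25% → $0.64
27" monitor $590.85: consumer electronics → 8.75% + 2.25% surcharge = 11% → $64.99
Picture frame (8x10) $24.61: everything else → 5.25% → $1.29
Subtotal = $975.54; tax = $100.42; total due = $1075.96

$1075.96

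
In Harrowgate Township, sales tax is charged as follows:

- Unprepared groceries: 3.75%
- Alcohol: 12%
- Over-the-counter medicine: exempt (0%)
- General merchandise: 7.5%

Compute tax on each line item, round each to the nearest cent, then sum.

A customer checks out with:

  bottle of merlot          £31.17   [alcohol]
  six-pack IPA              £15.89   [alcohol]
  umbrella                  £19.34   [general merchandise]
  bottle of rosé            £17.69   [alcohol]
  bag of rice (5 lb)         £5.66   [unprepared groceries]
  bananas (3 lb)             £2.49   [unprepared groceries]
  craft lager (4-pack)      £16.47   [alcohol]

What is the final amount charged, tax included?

£120.21

Bottle of merlot £31.17: alcohol → 12% → £3.74
Six-pack IPA £15.89: alcohol → 12% → £1.91
Umbrella £19.34: general merchandise → 7.5% → £1.45
Bottle of rosé £17.69: alcohol → 12% → £2.12
Bag of rice (5 lb) £5.66: unprepared groceries → 3.75% → £0.21
Bananas (3 lb) £2.49: unprepared groceries → 3.75% → £0.09
Craft lager (4-pack) £16.47: alcohol → 12% → £1.98
Subtotal = £108.71; tax = £11.50; total due = £120.21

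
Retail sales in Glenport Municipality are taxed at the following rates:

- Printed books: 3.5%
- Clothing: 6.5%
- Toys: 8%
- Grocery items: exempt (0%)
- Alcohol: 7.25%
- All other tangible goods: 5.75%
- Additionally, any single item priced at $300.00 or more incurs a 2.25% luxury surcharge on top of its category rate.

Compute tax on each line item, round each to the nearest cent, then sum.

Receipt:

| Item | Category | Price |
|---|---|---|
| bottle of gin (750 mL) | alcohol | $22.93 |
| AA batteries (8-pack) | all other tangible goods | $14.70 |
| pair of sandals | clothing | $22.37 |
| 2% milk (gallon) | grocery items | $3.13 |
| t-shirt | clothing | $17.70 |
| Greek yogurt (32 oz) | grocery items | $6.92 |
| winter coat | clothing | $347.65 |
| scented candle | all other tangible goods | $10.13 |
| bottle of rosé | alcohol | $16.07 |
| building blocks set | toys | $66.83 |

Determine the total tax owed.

Bottle of gin (750 mL) $22.93: alcohol → 7.25% → $1.66
AA batteries (8-pack) $14.70: all other tangible goods → 5.75% → $0.85
Pair of sandals $22.37: clothing → 6.5% → $1.45
2% milk (gallon) $3.13: grocery items → 0% → $0.00
T-shirt $17.70: clothing → 6.5% → $1.15
Greek yogurt (32 oz) $6.92: grocery items → 0% → $0.00
Winter coat $347.65: clothing → 6.5% + 2.25% surcharge = 8.75% → $30.42
Scented candle $10.13: all other tangible goods → 5.75% → $0.58
Bottle of rosé $16.07: alcohol → 7.25% → $1.17
Building blocks set $66.83: toys → 8% → $5.35
Total tax = $1.66 + $0.85 + $1.45 + $1.15 + $30.42 + $0.58 + $1.17 + $5.35 = $42.63

$42.63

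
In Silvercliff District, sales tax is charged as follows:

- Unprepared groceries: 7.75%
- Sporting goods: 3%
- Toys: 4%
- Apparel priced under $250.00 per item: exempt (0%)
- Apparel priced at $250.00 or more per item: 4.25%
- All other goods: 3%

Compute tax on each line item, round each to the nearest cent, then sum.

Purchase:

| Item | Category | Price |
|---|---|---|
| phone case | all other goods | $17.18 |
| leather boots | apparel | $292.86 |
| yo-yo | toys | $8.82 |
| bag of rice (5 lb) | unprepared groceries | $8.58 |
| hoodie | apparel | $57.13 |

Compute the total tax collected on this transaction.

$13.98

Phone case $17.18: all other goods → 3% → $0.52
Leather boots $292.86: apparel, $250.00 or more → 4.25% → $12.45
Yo-yo $8.82: toys → 4% → $0.35
Bag of rice (5 lb) $8.58: unprepared groceries → 7.75% → $0.66
Hoodie $57.13: apparel, under $250.00 → 0% → $0.00
Total tax = $0.52 + $12.45 + $0.35 + $0.66 = $13.98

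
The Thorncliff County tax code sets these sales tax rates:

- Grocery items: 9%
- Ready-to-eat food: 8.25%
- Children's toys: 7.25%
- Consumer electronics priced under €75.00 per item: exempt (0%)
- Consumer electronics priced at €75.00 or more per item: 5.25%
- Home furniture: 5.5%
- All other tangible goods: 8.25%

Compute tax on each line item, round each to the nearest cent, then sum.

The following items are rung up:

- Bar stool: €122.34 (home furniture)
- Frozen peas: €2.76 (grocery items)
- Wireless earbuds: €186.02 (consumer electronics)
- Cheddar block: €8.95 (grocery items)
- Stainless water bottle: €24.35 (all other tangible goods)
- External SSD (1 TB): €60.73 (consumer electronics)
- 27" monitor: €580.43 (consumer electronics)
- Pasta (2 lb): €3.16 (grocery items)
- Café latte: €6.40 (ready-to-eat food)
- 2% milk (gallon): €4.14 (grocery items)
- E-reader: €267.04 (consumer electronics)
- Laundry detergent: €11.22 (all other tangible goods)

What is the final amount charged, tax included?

€1343.71

Bar stool €122.34: home furniture → 5.5% → €6.73
Frozen peas €2.76: grocery items → 9% → €0.25
Wireless earbuds €186.02: consumer electronics, €75.00 or more → 5.25% → €9.77
Cheddar block €8.95: grocery items → 9% → €0.81
Stainless water bottle €24.35: all other tangible goods → 8.25% → €2.01
External SSD (1 TB) €60.73: consumer electronics, under €75.00 → 0% → €0.00
27" monitor €580.43: consumer electronics, €75.00 or more → 5.25% → €30.47
Pasta (2 lb) €3.16: grocery items → 9% → €0.28
Café latte €6.40: ready-to-eat food → 8.25% → €0.53
2% milk (gallon) €4.14: grocery items → 9% → €0.37
E-reader €267.04: consumer electronics, €75.00 or more → 5.25% → €14.02
Laundry detergent €11.22: all other tangible goods → 8.25% → €0.93
Subtotal = €1277.54; tax = €66.17; total due = €1343.71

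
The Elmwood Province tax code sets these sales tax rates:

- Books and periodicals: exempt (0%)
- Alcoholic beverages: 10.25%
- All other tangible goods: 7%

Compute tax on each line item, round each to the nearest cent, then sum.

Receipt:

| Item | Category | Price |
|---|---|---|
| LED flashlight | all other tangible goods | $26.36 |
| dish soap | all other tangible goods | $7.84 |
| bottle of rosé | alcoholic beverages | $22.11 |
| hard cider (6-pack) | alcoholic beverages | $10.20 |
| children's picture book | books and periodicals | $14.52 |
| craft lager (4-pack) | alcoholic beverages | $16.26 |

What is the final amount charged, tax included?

$104.68

LED flashlight $26.36: all other tangible goods → 7% → $1.85
Dish soap $7.84: all other tangible goods → 7% → $0.55
Bottle of rosé $22.11: alcoholic beverages → 10.25% → $2.27
Hard cider (6-pack) $10.20: alcoholic beverages → 10.25% → $1.05
Children's picture book $14.52: books and periodicals → 0% → $0.00
Craft lager (4-pack) $16.26: alcoholic beverages → 10.25% → $1.67
Subtotal = $97.29; tax = $7.39; total due = $104.68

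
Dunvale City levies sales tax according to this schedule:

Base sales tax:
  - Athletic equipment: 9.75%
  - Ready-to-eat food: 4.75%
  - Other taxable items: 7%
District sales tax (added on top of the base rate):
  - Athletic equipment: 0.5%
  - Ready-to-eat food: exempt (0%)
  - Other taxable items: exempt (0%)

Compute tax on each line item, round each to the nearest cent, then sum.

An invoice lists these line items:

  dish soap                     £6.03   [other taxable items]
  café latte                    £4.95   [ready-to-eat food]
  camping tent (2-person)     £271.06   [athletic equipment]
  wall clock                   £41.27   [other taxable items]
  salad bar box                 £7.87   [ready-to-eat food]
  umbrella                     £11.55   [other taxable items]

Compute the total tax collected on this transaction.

£32.51

Dish soap £6.03: other taxable items → 7% + 0% district = 7% → £0.42
Café latte £4.95: ready-to-eat food → 4.75% + 0% district = 4.75% → £0.24
Camping tent (2-person) £271.06: athletic equipment → 9.75% + 0.5% district = 10.25% → £27.78
Wall clock £41.27: other taxable items → 7% + 0% district = 7% → £2.89
Salad bar box £7.87: ready-to-eat food → 4.75% + 0% district = 4.75% → £0.37
Umbrella £11.55: other taxable items → 7% + 0% district = 7% → £0.81
Total tax = £0.42 + £0.24 + £27.78 + £2.89 + £0.37 + £0.81 = £32.51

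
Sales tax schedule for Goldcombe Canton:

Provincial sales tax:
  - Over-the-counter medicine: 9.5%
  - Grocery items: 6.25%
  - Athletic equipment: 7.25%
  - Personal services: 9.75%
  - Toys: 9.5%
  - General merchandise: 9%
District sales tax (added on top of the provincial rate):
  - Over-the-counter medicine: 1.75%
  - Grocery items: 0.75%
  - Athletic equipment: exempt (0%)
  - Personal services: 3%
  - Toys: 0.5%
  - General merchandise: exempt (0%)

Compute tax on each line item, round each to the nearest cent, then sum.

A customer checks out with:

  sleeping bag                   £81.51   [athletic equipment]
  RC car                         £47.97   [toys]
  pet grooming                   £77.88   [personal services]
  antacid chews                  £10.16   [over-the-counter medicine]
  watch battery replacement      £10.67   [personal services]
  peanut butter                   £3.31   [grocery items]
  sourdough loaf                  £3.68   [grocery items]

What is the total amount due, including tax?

Sleeping bag £81.51: athletic equipment → 7.25% + 0% district = 7.25% → £5.91
RC car £47.97: toys → 9.5% + 0.5% district = 10% → £4.80
Pet grooming £77.88: personal services → 9.75% + 3% district = 12.75% → £9.93
Antacid chews £10.16: over-the-counter medicine → 9.5% + 1.75% district = 11.25% → £1.14
Watch battery replacement £10.67: personal services → 9.75% + 3% district = 12.75% → £1.36
Peanut butter £3.31: grocery items → 6.25% + 0.75% district = 7% → £0.23
Sourdough loaf £3.68: grocery items → 6.25% + 0.75% district = 7% → £0.26
Subtotal = £235.18; tax = £23.63; total due = £258.81

£258.81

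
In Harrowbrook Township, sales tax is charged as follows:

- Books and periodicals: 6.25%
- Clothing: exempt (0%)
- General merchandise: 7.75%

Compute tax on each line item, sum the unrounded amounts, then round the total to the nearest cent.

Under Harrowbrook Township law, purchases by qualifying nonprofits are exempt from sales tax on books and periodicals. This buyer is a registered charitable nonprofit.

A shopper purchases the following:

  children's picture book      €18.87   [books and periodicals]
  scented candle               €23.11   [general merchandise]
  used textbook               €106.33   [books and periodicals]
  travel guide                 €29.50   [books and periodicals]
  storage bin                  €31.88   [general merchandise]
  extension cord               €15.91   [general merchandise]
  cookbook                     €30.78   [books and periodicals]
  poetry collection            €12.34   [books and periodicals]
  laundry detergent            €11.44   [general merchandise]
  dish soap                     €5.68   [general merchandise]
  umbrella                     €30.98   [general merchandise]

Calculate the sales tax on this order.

Children's picture book €18.87: books and periodicals, buyer-exempt → 0% → €0.00
Scented candle €23.11: general merchandise → 7.75% → €1.791025
Used textbook €106.33: books and periodicals, buyer-exempt → 0% → €0.00
Travel guide €29.50: books and periodicals, buyer-exempt → 0% → €0.00
Storage bin €31.88: general merchandise → 7.75% → €2.4707
Extension cord €15.91: general merchandise → 7.75% → €1.233025
Cookbook €30.78: books and periodicals, buyer-exempt → 0% → €0.00
Poetry collection €12.34: books and periodicals, buyer-exempt → 0% → €0.00
Laundry detergent €11.44: general merchandise → 7.75% → €0.8866
Dish soap €5.68: general merchandise → 7.75% → €0.4402
Umbrella €30.98: general merchandise → 7.75% → €2.40095
Unrounded tax sum = €9.2225 → €9.22

€9.22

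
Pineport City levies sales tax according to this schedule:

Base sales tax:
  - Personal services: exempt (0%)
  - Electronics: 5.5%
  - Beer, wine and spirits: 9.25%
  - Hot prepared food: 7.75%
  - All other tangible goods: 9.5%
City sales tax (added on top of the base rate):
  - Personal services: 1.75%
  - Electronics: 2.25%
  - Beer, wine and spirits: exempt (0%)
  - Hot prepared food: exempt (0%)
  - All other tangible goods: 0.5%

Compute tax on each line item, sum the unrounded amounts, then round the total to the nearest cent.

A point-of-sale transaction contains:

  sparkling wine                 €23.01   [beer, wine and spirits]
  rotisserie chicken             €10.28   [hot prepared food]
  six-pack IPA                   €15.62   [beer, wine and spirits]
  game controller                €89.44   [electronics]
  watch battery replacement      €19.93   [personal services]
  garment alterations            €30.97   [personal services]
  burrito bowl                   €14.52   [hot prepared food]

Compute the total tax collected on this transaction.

€13.32

Sparkling wine €23.01: beer, wine and spirits → 9.25% + 0% city = 9.25% → €2.128425
Rotisserie chicken €10.28: hot prepared food → 7.75% + 0% city = 7.75% → €0.7967
Six-pack IPA €15.62: beer, wine and spirits → 9.25% + 0% city = 9.25% → €1.44485
Game controller €89.44: electronics → 5.5% + 2.25% city = 7.75% → €6.9316
Watch battery replacement €19.93: personal services → 0% + 1.75% city = 1.75% → €0.348775
Garment alterations €30.97: personal services → 0% + 1.75% city = 1.75% → €0.541975
Burrito bowl €14.52: hot prepared food → 7.75% + 0% city = 7.75% → €1.1253
Unrounded tax sum = €13.317625 → €13.32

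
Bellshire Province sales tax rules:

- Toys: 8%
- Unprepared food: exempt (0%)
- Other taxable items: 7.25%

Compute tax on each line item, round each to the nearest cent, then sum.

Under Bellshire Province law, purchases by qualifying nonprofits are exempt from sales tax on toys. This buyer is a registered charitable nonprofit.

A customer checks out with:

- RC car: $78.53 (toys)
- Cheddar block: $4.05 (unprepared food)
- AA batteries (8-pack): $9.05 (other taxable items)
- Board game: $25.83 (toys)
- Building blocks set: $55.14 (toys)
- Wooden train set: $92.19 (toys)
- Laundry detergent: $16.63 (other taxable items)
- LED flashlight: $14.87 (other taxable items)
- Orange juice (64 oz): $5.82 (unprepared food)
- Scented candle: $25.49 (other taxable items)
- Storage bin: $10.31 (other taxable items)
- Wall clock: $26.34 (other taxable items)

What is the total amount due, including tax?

RC car $78.53: toys, buyer-exempt → 0% → $0.00
Cheddar block $4.05: unprepared food → 0% → $0.00
AA batteries (8-pack) $9.05: other taxable items → 7.25% → $0.66
Board game $25.83: toys, buyer-exempt → 0% → $0.00
Building blocks set $55.14: toys, buyer-exempt → 0% → $0.00
Wooden train set $92.19: toys, buyer-exempt → 0% → $0.00
Laundry detergent $16.63: other taxable items → 7.25% → $1.21
LED flashlight $14.87: other taxable items → 7.25% → $1.08
Orange juice (64 oz) $5.82: unprepared food → 0% → $0.00
Scented candle $25.49: other taxable items → 7.25% → $1.85
Storage bin $10.31: other taxable items → 7.25% → $0.75
Wall clock $26.34: other taxable items → 7.25% → $1.91
Subtotal = $364.25; tax = $7.46; total due = $371.71

$371.71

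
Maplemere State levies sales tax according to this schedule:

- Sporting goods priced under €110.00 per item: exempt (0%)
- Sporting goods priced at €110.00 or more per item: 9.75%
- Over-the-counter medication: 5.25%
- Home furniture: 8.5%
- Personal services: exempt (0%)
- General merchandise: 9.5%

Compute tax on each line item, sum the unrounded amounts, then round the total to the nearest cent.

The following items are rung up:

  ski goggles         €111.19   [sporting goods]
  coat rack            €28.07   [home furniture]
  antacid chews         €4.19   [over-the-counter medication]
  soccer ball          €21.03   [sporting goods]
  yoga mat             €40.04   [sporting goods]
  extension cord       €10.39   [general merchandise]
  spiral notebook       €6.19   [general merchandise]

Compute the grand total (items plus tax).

Ski goggles €111.19: sporting goods, €110.00 or more → 9.75% → €10.841025
Coat rack €28.07: home furniture → 8.5% → €2.38595
Antacid chews €4.19: over-the-counter medication → 5.25% → €0.219975
Soccer ball €21.03: sporting goods, under €110.00 → 0% → €0.00
Yoga mat €40.04: sporting goods, under €110.00 → 0% → €0.00
Extension cord €10.39: general merchandise → 9.5% → €0.98705
Spiral notebook €6.19: general merchandise → 9.5% → €0.58805
Subtotal = €221.10; unrounded tax = €15.02205 → €15.02; total due = €236.12

€236.12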